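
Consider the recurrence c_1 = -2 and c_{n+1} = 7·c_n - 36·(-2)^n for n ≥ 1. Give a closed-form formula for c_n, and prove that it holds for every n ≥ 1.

c_n = (-2)^(n + 2) + 6·7^(n - 1)

Computing the first terms: c_1 = -2, c_2 = 58, c_3 = 262. This suggests c_n = (-2)^(n + 2) + 6·7^(n - 1).
Base case (n = 1): the formula gives -2 = -2 = c_1.
For the inductive step, assume it holds for an arbitrary p ≥ 1, so c_p = (-2)^(p + 2) + 6·7^(p - 1).
Then c_{p+1} = 7·c_p - 36·(-2)^p = 7·((-2)^(p + 2) + 6·7^(p - 1)) - 36·(-2)^p = (-2)^(p + 3) + 6·7^p = (-2)^((p+1) + 2) + 6·7^((p+1) - 1),
which is the claimed formula at n = p+1.
By the principle of mathematical induction, the result holds for all n ≥ 1.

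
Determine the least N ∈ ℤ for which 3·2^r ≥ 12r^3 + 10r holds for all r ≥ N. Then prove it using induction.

At r = 13: 24576 < 26494, so the inequality fails and N ≥ 14. We prove 3·2^r ≥ 12r^3 + 10r for all r ≥ 14.
When r = 14: 3·2^r = 49152 and 12r^3 + 10r = 33068, so 49152 ≥ 33068.
Inductive step: suppose the statement holds for some i ≥ 14, so 3·2^i ≥ 12i^3 + 10i.
Then 3·2^(i + 1) = 2·(3·2^i) ≥ 2·(12i^3 + 10i).
Also, for i ≥ 14 we have 2·(12i^3 + 10i) ≥ 12(i+1)^3 + 10(i+1), since 2·(12i^3 + 10i) − (12(i+1)^3 + 10(i+1)) = 12i^3 - 36i^2 - 26i - 22, which is nonnegative for all i ≥ 14.
Combining, 3·2^(i + 1) ≥ 12(i+1)^3 + 10(i+1).
By induction, the statement is established for all r ≥ 14.
Hence the smallest such N is 14.

N = 14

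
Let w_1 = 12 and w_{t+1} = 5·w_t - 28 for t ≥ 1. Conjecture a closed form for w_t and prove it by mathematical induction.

w_t = 5^t + 7

Computing the first terms: w_1 = 12, w_2 = 32, w_3 = 132. This suggests w_t = 5^t + 7.
When t = 1: the formula gives 12 = 12 = w_1.
Suppose the result is true for t = r, so w_r = 5^r + 7.
Then w_{r+1} = 5·w_r - 28 = 5·(5^r + 7) - 28 = 5^(r + 1) + 7,
which is the claimed formula at t = r+1.
By induction, the statement is established for all t ≥ 1.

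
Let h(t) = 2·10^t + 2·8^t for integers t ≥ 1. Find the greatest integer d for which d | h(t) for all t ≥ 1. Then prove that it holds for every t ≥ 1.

d = 4

Computing the first values: h(1) = 36 and h(2) = 328; gcd(36, 328) = 4, so d ≤ 4.
We prove 4 | 2·10^t + 2·8^t for all t ≥ 1 by induction on t.
Base step (t = 1): h(1) = 36 = 4·(9), so 4 | h(1).
For the inductive step, assume it holds for an arbitrary m ≥ 1, i.e. 4 | h(m). Then
h(m+1) − 10·h(m) = (2·10^(m+1) + 2·8^(m+1)) − 10·(2·10^m + 2·8^m) = (2)·8^m·(8 − 10) = (-4)·8^m. Since 4 | h(m) by the inductive hypothesis, 4 | 10·h(m); and 4 | -4 since -4 = 4·-1. Therefore 4 | h(m+1).
This completes the induction.
Therefore the largest such d is 4.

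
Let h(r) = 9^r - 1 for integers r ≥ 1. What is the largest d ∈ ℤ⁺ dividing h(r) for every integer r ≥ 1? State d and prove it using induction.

Computing the first values: h(1) = 8 and h(2) = 80; gcd(8, 80) = 8, so d ≤ 8.
We prove 8 | 9^r - 1 for all r ≥ 1 by induction on r.
For the base case r = 1: h(1) = 8 = 8·(1), so 8 | h(1).
Inductive step: assume the claim holds for r = i, i.e. 8 | h(i). Then
9^{i+1} − 1^{i+1} = 9·9^i − 1·1^i = 9·(9^i − 1^i) + (8)·1^i. The first term is divisible by 8 by the inductive hypothesis, and the second term (8)·1^i is divisible by 8 since 8 | 8. Hence 8 | h(i+1).
By induction, the statement is established for all r ≥ 1.
Therefore the largest such d is 8.

d = 8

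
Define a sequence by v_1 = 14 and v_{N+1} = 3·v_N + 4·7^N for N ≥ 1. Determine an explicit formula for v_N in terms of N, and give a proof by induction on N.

Computing the first terms: v_1 = 14, v_2 = 70, v_3 = 406. This suggests v_N = 7·3^(N - 1) + 7^N.
Base case (N = 1): the formula gives 14 = 14 = v_1.
For the inductive step, assume it holds for an arbitrary r ≥ 1, so v_r = 7·3^(r - 1) + 7^r.
Then v_{r+1} = 3·v_r + 4·7^r = 3·(7·3^(r - 1) + 7^r) + 4·7^r = 7·3^r + 7^(r + 1) = 7·3^((r+1) - 1) + 7^(r+1),
which is the claimed formula at N = r+1.
This completes the induction.

v_N = 7·3^(N - 1) + 7^N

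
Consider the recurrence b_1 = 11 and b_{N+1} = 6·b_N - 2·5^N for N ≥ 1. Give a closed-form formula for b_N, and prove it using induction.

b_N = 2·5^N + 6^(N - 1)

Computing the first terms: b_1 = 11, b_2 = 56, b_3 = 286. This suggests b_N = 2·5^N + 6^(N - 1).
For the base case N = 1: the formula gives 11 = 11 = b_1.
For the inductive step, assume it holds for an arbitrary j ≥ 1, so b_j = 2·5^j + 6^(j - 1).
Then b_{j+1} = 6·b_j - 2·5^j = 6·(2·5^j + 6^(j - 1)) - 2·5^j = 2·5^(j + 1) + 6^j = 2·5^(j+1) + 6^((j+1) - 1),
which is the claimed formula at N = j+1.
This completes the induction.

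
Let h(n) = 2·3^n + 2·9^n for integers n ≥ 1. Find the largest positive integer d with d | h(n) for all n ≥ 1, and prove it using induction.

d = 12

Computing the first values: h(1) = 24 and h(2) = 180; gcd(24, 180) = 12, so d ≤ 12.
We prove 12 | 2·3^n + 2·9^n for all n ≥ 1 by induction on n.
When n = 1: h(1) = 24 = 12·(2), so 12 | h(1).
For the inductive step, assume it holds for an arbitrary k ≥ 1, i.e. 12 | h(k). Then
h(k+1) − 9·h(k) = (2·3^(k+1) + 2·9^(k+1)) − 9·(2·3^k + 2·9^k) = (2)·3^k·(3 − 9) = (-12)·3^k. Since 12 | h(k) by the inductive hypothesis, 12 | 9·h(k); and 12 | -12 since -12 = 12·-1. Therefore 12 | h(k+1).
By induction, the statement is established for all n ≥ 1.
Therefore the largest such d is 12.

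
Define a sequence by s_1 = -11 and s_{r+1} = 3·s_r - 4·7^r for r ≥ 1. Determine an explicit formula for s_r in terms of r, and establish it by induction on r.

s_r = -4·3^(r - 1) - 7^r

Computing the first terms: s_1 = -11, s_2 = -61, s_3 = -379. This suggests s_r = -4·3^(r - 1) - 7^r.
When r = 1: the formula gives -11 = -11 = s_1.
For the inductive step, assume it holds for an arbitrary m ≥ 1, so s_m = -4·3^(m - 1) - 7^m.
Then s_{m+1} = 3·s_m - 4·7^m = 3·(-4·3^(m - 1) - 7^m) - 4·7^m = -4·3^m - 7^(m + 1) = -4·3^((m+1) - 1) - 7^(m+1),
which is the claimed formula at r = m+1.
By the principle of mathematical induction, the result holds for all r ≥ 1.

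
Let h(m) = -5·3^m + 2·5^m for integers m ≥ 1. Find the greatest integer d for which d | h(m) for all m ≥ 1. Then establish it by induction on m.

Computing the first values: h(1) = -5 and h(2) = 5; gcd(-5, 5) = 5, so d ≤ 5.
We prove 5 | -5·3^m + 2·5^m for all m ≥ 1 by induction on m.
Base step (m = 1): h(1) = -5 = 5·(-1), so 5 | h(1).
Inductive step: suppose the statement holds for some k ≥ 1, i.e. 5 | h(k). Then
h(k+1) − 5·h(k) = (-5·3^(k+1) + 2·5^(k+1)) − 5·(-5·3^k + 2·5^k) = (-5)·3^k·(3 − 5) = (10)·3^k. Since 5 | h(k) by the inductive hypothesis, 5 | 5·h(k); and 5 | 10 since 10 = 5·2. Therefore 5 | h(k+1).
By the principle of mathematical induction, the result holds for all m ≥ 1.
Therefore the largest such d is 5.

d = 5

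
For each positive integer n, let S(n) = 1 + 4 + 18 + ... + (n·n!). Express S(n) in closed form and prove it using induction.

S(n) = (n + 1)! - 1

We claim S(n) = (n + 1)! - 1 for all n ≥ 1.
Base step (n = 1): S(1) = 1, and the closed form gives 1. They agree.
Inductive step: assume the claim holds for n = i, so S(i) = (i + 1)! - 1.
Then S(i+1) = S(i) + ((i + 1)(i + 1)!) = ((i + 1)! - 1) + ((i + 1)(i + 1)!).
Simplifying, S(i+1) = ((i+1) + 1)! - 1,
which is the closed form with n = i+1.
By the principle of mathematical induction, the result holds for all n ≥ 1.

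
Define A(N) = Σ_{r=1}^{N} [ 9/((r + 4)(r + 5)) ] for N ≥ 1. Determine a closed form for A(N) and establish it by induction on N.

A(N) = 9N/(5(N + 5))

We claim A(N) = 9N/(5(N + 5)) for all N ≥ 1.
Base case (N = 1): A(1) = 3/10, and the closed form gives 3/10. They agree.
Inductive step: assume the claim holds for N = r, so A(r) = 9r/(5(r + 5)).
Then A(r+1) = A(r) + (9/((r + 5)(r + 6))) = (9r/(5(r + 5))) + (9/((r + 5)(r + 6))).
Simplifying, A(r+1) = 9(r + 1)/(5(r + 6)) = 9(r+1)/(5((r+1) + 5)),
which is the closed form with N = r+1.
Hence, by induction on N, the claim holds for every N ≥ 1.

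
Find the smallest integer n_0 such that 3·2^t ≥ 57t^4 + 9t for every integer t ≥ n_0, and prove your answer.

n_0 = 23

At t = 22: 12582912 < 13352790, so the inequality fails and n_0 ≥ 23. We prove 3·2^t ≥ 57t^4 + 9t for all t ≥ 23.
For the base case t = 23: 3·2^t = 25165824 and 57t^4 + 9t = 15951144, so 25165824 ≥ 15951144.
Suppose the result is true for t = m, so 3·2^m ≥ 57m^4 + 9m.
Then 3·2^(m + 1) = 2·(3·2^m) ≥ 2·(57m^4 + 9m).
Also, for m ≥ 23 we have 2·(57m^4 + 9m) ≥ 57(m+1)^4 + 9(m+1), since 2·(57m^4 + 9m) − (57(m+1)^4 + 9(m+1)) = 57m^4 - 228m^3 - 342m^2 - 219m - 66, which is nonnegative for all m ≥ 23.
Combining, 3·2^(m + 1) ≥ 57(m+1)^4 + 9(m+1).
This completes the induction.
Hence the smallest such n_0 is 23.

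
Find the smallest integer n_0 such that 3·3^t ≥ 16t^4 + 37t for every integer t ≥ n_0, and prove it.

n_0 = 10

At t = 9: 59049 < 105309, so the inequality fails and n_0 ≥ 10. We prove 3·3^t ≥ 16t^4 + 37t for all t ≥ 10.
Base case (t = 10): 3·3^t = 177147 and 16t^4 + 37t = 160370, so 177147 ≥ 160370.
Suppose the result is true for t = r, so 3·3^r ≥ 16r^4 + 37r.
Then 3·3^(r + 1) = 3·(3·3^r) ≥ 3·(16r^4 + 37r).
Also, for r ≥ 10 we have 3·(16r^4 + 37r) ≥ 16(r+1)^4 + 37(r+1), since 3·(16r^4 + 37r) − (16(r+1)^4 + 37(r+1)) = 32r^4 - 64r^3 - 96r^2 + 10r - 53, which is nonnegative for all r ≥ 10.
Combining, 3·3^(r + 1) ≥ 16(r+1)^4 + 37(r+1).
This completes the induction.
Hence the smallest such n_0 is 10.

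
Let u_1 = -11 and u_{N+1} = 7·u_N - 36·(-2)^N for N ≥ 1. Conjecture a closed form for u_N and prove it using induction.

u_N = (-2)^(N + 2) - 3·7^(N - 1)

Computing the first terms: u_1 = -11, u_2 = -5, u_3 = -179. This suggests u_N = (-2)^(N + 2) - 3·7^(N - 1).
When N = 1: the formula gives -11 = -11 = u_1.
Inductive step: suppose the statement holds for some k ≥ 1, so u_k = (-2)^(k + 2) - 3·7^(k - 1).
Then u_{k+1} = 7·u_k - 36·(-2)^k = 7·((-2)^(k + 2) - 3·7^(k - 1)) - 36·(-2)^k = (-2)^(k + 3) - 3·7^k = (-2)^((k+1) + 2) - 3·7^((k+1) - 1),
which is the claimed formula at N = k+1.
By induction, the statement is established for all N ≥ 1.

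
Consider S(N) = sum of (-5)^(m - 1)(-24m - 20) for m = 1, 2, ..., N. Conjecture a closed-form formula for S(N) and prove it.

We claim S(N) = 4(-5)^N(N + 1) - 4 for all N ≥ 1.
For the base case N = 1: S(1) = -44, and the closed form gives -44. They agree.
Inductive step: suppose the statement holds for some m ≥ 1, so S(m) = 4(-5)^m(m + 1) - 4.
Then S(m+1) = S(m) + ((-5)^m(-24m - 44)) = (4(-5)^m(m + 1) - 4) + ((-5)^m(-24m - 44)).
Simplifying, S(m+1) = -20(-5)^m·m - 40(-5)^m - 4 = 4(-5)^(m+1)((m+1) + 1) - 4,
which is the closed form with N = m+1.
Hence, by induction on N, the claim holds for every N ≥ 1.

S(N) = 4(-5)^N(N + 1) - 4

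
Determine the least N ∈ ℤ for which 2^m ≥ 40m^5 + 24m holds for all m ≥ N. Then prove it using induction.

N = 30

At m = 29: 536870912 < 820446656, so the inequality fails and N ≥ 30. We prove 2^m ≥ 40m^5 + 24m for all m ≥ 30.
When m = 30: 2^m = 1073741824 and 40m^5 + 24m = 972000720, so 1073741824 ≥ 972000720.
For the inductive step, assume it holds for an arbitrary r ≥ 30, so 2^r ≥ 40r^5 + 24r.
Then 2^(r + 1) = 2·(2^r) ≥ 2·(40r^5 + 24r).
Also, for r ≥ 30 we have 2·(40r^5 + 24r) ≥ 40(r+1)^5 + 24(r+1), since 2·(40r^5 + 24r) − (40(r+1)^5 + 24(r+1)) = 40r^5 - 200r^4 - 400r^3 - 400r^2 - 176r - 64, which is nonnegative for all r ≥ 30.
Combining, 2^(r + 1) ≥ 40(r+1)^5 + 24(r+1).
Hence, by induction on m, the claim holds for every m ≥ 30.
Hence the smallest such N is 30.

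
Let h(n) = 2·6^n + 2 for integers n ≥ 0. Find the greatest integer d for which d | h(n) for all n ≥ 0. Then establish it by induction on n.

Computing the first values: h(0) = 4 and h(1) = 14; gcd(4, 14) = 2, so d ≤ 2.
We prove 2 | 2·6^n + 2 for all n ≥ 0 by induction on n.
When n = 0: h(0) = 4 = 2·(2), so 2 | h(0).
Inductive step: suppose the statement holds for some i ≥ 0, i.e. 2 | h(i). Then
h(i+1) = 2·6^(i+1) + 2 = 6·(2·6^i + 2) - 10 = 6·h(i) - 10. The first term is divisible by 2 by the inductive hypothesis, and -10 is divisible by 2. Hence 2 | h(i+1).
By induction, the statement is established for all n ≥ 0.
Therefore the largest such d is 2.

d = 2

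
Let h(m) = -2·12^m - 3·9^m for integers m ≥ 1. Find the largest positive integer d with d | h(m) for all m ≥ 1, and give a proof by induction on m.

d = 3

Computing the first values: h(1) = -51 and h(2) = -531; gcd(-51, -531) = 3, so d ≤ 3.
We prove 3 | -2·12^m - 3·9^m for all m ≥ 1 by induction on m.
When m = 1: h(1) = -51 = 3·(-17), so 3 | h(1).
For the inductive step, assume it holds for an arbitrary k ≥ 1, i.e. 3 | h(k). Then
h(k+1) − 12·h(k) = (-2·12^(k+1) - 3·9^(k+1)) − 12·(-2·12^k - 3·9^k) = (-3)·9^k·(9 − 12) = (9)·9^k. Since 3 | h(k) by the inductive hypothesis, 3 | 12·h(k); and 3 | 9 since 9 = 3·3. Therefore 3 | h(k+1).
By the principle of mathematical induction, the result holds for all m ≥ 1.
Therefore the largest such d is 3.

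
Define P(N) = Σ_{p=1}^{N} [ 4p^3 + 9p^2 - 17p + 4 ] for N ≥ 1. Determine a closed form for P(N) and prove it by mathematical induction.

We claim P(N) = N(N - 1)(N^2 + 6N + 3) for all N ≥ 1.
Base step (N = 1): P(1) = 0, and the closed form gives 0. They agree.
Inductive step: suppose the statement holds for some p ≥ 1, so P(p) = p(p^3 + 5p^2 - 3p - 3).
Then P(p+1) = P(p) + (p(4p^2 + 21p + 13)) = (p(p^3 + 5p^2 - 3p - 3)) + (p(4p^2 + 21p + 13)).
Simplifying, P(p+1) = p(p + 1)(p^2 + 8p + 10) = (p+1)((p+1) - 1)((p+1)^2 + 6(p+1) + 3),
which is the closed form with N = p+1.
By induction, the statement is established for all N ≥ 1.

P(N) = N(N - 1)(N^2 + 6N + 3)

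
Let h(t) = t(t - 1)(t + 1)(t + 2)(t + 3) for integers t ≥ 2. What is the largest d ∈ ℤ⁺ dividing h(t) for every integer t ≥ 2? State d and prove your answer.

d = 120

Computing the first values: h(2) = 120 and h(3) = 720; gcd(120, 720) = 120, so d ≤ 120.
We prove 120 | t(t - 1)(t + 1)(t + 2)(t + 3) for all t ≥ 2 by induction on t.
When t = 2: h(2) = 120 = 120·(1), so 120 | h(2).
Suppose the result is true for t = m, i.e. 120 | h(m). Then
h(m+1) − h(m) = m·(m+1)·(m+2)·(m+3)·(m+4) − (m-1)·m·(m+1)·(m+2)·(m+3) = m·(m+1)·(m+2)·(m+3)·[(m+4) − (m-1)] = 5·m·(m+1)·(m+2)·(m+3). The product of 4 consecutive integers is divisible by (4)! = 24, so h(m+1) − h(m) is divisible by 5·24 = 120. By the inductive hypothesis 120 | h(m), hence 120 | h(m+1).
Hence, by induction on t, the claim holds for every t ≥ 2.
Therefore the largest such d is 120.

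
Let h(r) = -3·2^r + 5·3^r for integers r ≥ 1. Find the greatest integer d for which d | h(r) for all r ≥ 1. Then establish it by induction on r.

d = 3

Computing the first values: h(1) = 9 and h(2) = 33; gcd(9, 33) = 3, so d ≤ 3.
We prove 3 | -3·2^r + 5·3^r for all r ≥ 1 by induction on r.
For the base case r = 1: h(1) = 9 = 3·(3), so 3 | h(1).
Inductive step: suppose the statement holds for some p ≥ 1, i.e. 3 | h(p). Then
h(p+1) − 3·h(p) = (-3·2^(p+1) + 5·3^(p+1)) − 3·(-3·2^p + 5·3^p) = (-3)·2^p·(2 − 3) = (3)·2^p. Since 3 | h(p) by the inductive hypothesis, 3 | 3·h(p); and 3 | 3 since 3 = 3·1. Therefore 3 | h(p+1).
Hence, by induction on r, the claim holds for every r ≥ 1.
Therefore the largest such d is 3.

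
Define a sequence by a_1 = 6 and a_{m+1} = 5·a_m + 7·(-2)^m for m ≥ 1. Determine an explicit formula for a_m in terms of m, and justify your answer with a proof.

Computing the first terms: a_1 = 6, a_2 = 16, a_3 = 108. This suggests a_m = -(-2)^m + 4·5^(m - 1).
For the base case m = 1: the formula gives 6 = 6 = a_1.
For the inductive step, assume it holds for an arbitrary p ≥ 1, so a_p = -(-2)^p + 4·5^(p - 1).
Then a_{p+1} = 5·a_p + 7·(-2)^p = 5·(-(-2)^p + 4·5^(p - 1)) + 7·(-2)^p = -(-2)^(p + 1) + 4·5^p = -(-2)^(p+1) + 4·5^((p+1) - 1),
which is the claimed formula at m = p+1.
By the principle of mathematical induction, the result holds for all m ≥ 1.

a_m = -(-2)^m + 4·5^(m - 1)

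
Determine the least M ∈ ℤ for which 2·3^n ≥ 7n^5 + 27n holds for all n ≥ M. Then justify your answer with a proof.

M = 13

At n = 12: 1062882 < 1742148, so the inequality fails and M ≥ 13. We prove 2·3^n ≥ 7n^5 + 27n for all n ≥ 13.
Base case (n = 13): 2·3^n = 3188646 and 7n^5 + 27n = 2599402, so 3188646 ≥ 2599402.
For the inductive step, assume it holds for an arbitrary m ≥ 13, so 2·3^m ≥ 7m^5 + 27m.
Then 2·3^(m + 1) = 3·(2·3^m) ≥ 3·(7m^5 + 27m).
Also, for m ≥ 13 we have 3·(7m^5 + 27m) ≥ 7(m+1)^5 + 27(m+1), since 3·(7m^5 + 27m) − (7(m+1)^5 + 27(m+1)) = 14m^5 - 35m^4 - 70m^3 - 70m^2 + 19m - 34, which is nonnegative for all m ≥ 13.
Combining, 2·3^(m + 1) ≥ 7(m+1)^5 + 27(m+1).
By the principle of mathematical induction, the result holds for all n ≥ 13.
Hence the smallest such M is 13.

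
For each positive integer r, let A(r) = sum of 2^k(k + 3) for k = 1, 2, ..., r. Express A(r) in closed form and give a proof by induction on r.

A(r) = 2·2^r(r + 2) - 4

We claim A(r) = 2·2^r(r + 2) - 4 for all r ≥ 1.
Base case (r = 1): A(1) = 8, and the closed form gives 8. They agree.
Inductive step: assume the claim holds for r = k, so A(k) = 2·2^k(k + 2) - 4.
Then A(k+1) = A(k) + (2^(k + 1)(k + 4)) = (2·2^k(k + 2) - 4) + (2^(k + 1)(k + 4)).
Simplifying, A(k+1) = 4·2^k·k + 12·2^k - 4 = 2·2^(k+1)((k+1) + 2) - 4,
which is the closed form with r = k+1.
By the principle of mathematical induction, the result holds for all r ≥ 1.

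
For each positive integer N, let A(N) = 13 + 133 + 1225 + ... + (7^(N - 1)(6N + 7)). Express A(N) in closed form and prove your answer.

We claim A(N) = 7^N(N + 1) - 1 for all N ≥ 1.
For the base case N = 1: A(1) = 13, and the closed form gives 13. They agree.
Suppose the result is true for N = p, so A(p) = 7^p(p + 1) - 1.
Then A(p+1) = A(p) + (7^p(6p + 13)) = (7^p(p + 1) - 1) + (7^p(6p + 13)).
Simplifying, A(p+1) = 7·7^p·p + 14·7^p - 1 = 7^(p+1)((p+1) + 1) - 1,
which is the closed form with N = p+1.
This completes the induction.

A(N) = 7^N(N + 1) - 1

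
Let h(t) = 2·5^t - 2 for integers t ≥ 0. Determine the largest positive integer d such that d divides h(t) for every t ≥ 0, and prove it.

d = 8

Computing the first values: h(0) = 0 and h(1) = 8; gcd(0, 8) = 8, so d ≤ 8.
We prove 8 | 2·5^t - 2 for all t ≥ 0 by induction on t.
Base case (t = 0): h(0) = 0 = 8·(0), so 8 | h(0).
Suppose the result is true for t = m, i.e. 8 | h(m). Then
h(m+1) = 2·5^(m+1) - 2 = 5·(2·5^m - 2) + 8 = 5·h(m) + 8. The first term is divisible by 8 by the inductive hypothesis, and 8 is divisible by 8. Hence 8 | h(m+1).
Hence, by induction on t, the claim holds for every t ≥ 0.
Therefore the largest such d is 8.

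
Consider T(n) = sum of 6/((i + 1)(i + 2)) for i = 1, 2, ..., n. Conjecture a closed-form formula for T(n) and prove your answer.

T(n) = 3n/(n + 2)

We claim T(n) = 3n/(n + 2) for all n ≥ 1.
Base case (n = 1): T(1) = 1, and the closed form gives 1. They agree.
For the inductive step, assume it holds for an arbitrary i ≥ 1, so T(i) = 3i/(i + 2).
Then T(i+1) = T(i) + (6/((i + 2)(i + 3))) = (3i/(i + 2)) + (6/((i + 2)(i + 3))).
Simplifying, T(i+1) = 3(i + 1)/(i + 3) = 3(i+1)/((i+1) + 2),
which is the closed form with n = i+1.
Hence, by induction on n, the claim holds for every n ≥ 1.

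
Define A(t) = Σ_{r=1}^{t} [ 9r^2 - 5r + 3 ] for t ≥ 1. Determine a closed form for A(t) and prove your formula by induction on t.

We claim A(t) = t(3t^2 + 2t + 2) for all t ≥ 1.
Base case (t = 1): A(1) = 7, and the closed form gives 7. They agree.
For the inductive step, assume it holds for an arbitrary r ≥ 1, so A(r) = r(3r^2 + 2r + 2).
Then A(r+1) = A(r) + (9r^2 + 13r + 7) = (r(3r^2 + 2r + 2)) + (9r^2 + 13r + 7).
Simplifying, A(r+1) = (r + 1)(3r^2 + 8r + 7) = (r+1)(3(r+1)^2 + 2(r+1) + 2),
which is the closed form with t = r+1.
Hence, by induction on t, the claim holds for every t ≥ 1.

A(t) = t(3t^2 + 2t + 2)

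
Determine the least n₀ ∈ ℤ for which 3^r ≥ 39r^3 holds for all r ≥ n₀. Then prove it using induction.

At r = 9: 19683 < 28431, so the inequality fails and n₀ ≥ 10. We prove 3^r ≥ 39r^3 for all r ≥ 10.
Base step (r = 10): 3^r = 59049 and 39r^3 = 39000, so 59049 ≥ 39000.
Inductive step: assume the claim holds for r = m, so 3^m ≥ 39m^3.
Then 3^(m + 1) = 3·(3^m) ≥ 3·(39m^3).
Also, for m ≥ 10 we have 3·(39m^3) ≥ 39(m+1)^3, since 3 ≥ (1 + 1/m)^3 for all m ≥ 10.
Combining, 3^(m + 1) ≥ 39(m+1)^3.
Hence, by induction on r, the claim holds for every r ≥ 10.
Hence the smallest such n₀ is 10.

n₀ = 10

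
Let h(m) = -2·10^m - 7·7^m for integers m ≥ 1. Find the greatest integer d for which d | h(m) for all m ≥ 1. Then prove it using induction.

d = 3

Computing the first values: h(1) = -69 and h(2) = -543; gcd(-69, -543) = 3, so d ≤ 3.
We prove 3 | -2·10^m - 7·7^m for all m ≥ 1 by induction on m.
When m = 1: h(1) = -69 = 3·(-23), so 3 | h(1).
Inductive step: suppose the statement holds for some j ≥ 1, i.e. 3 | h(j). Then
h(j+1) − 10·h(j) = (-2·10^(j+1) - 7·7^(j+1)) − 10·(-2·10^j - 7·7^j) = (-7)·7^j·(7 − 10) = (21)·7^j. Since 3 | h(j) by the inductive hypothesis, 3 | 10·h(j); and 3 | 21 since 21 = 3·7. Therefore 3 | h(j+1).
By induction, the statement is established for all m ≥ 1.
Therefore the largest such d is 3.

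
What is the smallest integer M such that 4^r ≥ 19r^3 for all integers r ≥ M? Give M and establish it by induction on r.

At r = 6: 4096 < 4104, so the inequality fails and M ≥ 7. We prove 4^r ≥ 19r^3 for all r ≥ 7.
For the base case r = 7: 4^r = 16384 and 19r^3 = 6517, so 16384 ≥ 6517.
For the inductive step, assume it holds for an arbitrary j ≥ 7, so 4^j ≥ 19j^3.
Then 4^(j + 1) = 4·(4^j) ≥ 4·(19j^3).
Also, for j ≥ 7 we have 4·(19j^3) ≥ 19(j+1)^3, since 4 ≥ (1 + 1/j)^3 for all j ≥ 7.
Combining, 4^(j + 1) ≥ 19(j+1)^3.
Hence, by induction on r, the claim holds for every r ≥ 7.
Hence the smallest such M is 7.

M = 7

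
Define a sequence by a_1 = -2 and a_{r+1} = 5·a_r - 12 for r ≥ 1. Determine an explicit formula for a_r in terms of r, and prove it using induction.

Computing the first terms: a_1 = -2, a_2 = -22, a_3 = -122. This suggests a_r = -5^r + 3.
Base step (r = 1): the formula gives -2 = -2 = a_1.
Inductive step: suppose the statement holds for some p ≥ 1, so a_p = -5^p + 3.
Then a_{p+1} = 5·a_p - 12 = 5·(-5^p + 3) - 12 = -5^(p + 1) + 3,
which is the claimed formula at r = p+1.
By the principle of mathematical induction, the result holds for all r ≥ 1.

a_r = -5^r + 3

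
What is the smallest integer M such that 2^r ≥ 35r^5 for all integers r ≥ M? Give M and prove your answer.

At r = 29: 536870912 < 717890215, so the inequality fails and M ≥ 30. We prove 2^r ≥ 35r^5 for all r ≥ 30.
Base step (r = 30): 2^r = 1073741824 and 35r^5 = 850500000, so 1073741824 ≥ 850500000.
Suppose the result is true for r = j, so 2^j ≥ 35j^5.
Then 2^(j + 1) = 2·(2^j) ≥ 2·(35j^5).
Also, for j ≥ 30 we have 2·(35j^5) ≥ 35(j+1)^5, since 2 ≥ (1 + 1/j)^5 for all j ≥ 30.
Combining, 2^(j + 1) ≥ 35(j+1)^5.
By induction, the statement is established for all r ≥ 30.
Hence the smallest such M is 30.

M = 30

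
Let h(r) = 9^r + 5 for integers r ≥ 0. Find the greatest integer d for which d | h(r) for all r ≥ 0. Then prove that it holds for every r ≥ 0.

d = 2

Computing the first values: h(0) = 6 and h(1) = 14; gcd(6, 14) = 2, so d ≤ 2.
We prove 2 | 9^r + 5 for all r ≥ 0 by induction on r.
When r = 0: h(0) = 6 = 2·(3), so 2 | h(0).
Inductive step: assume the claim holds for r = k, i.e. 2 | h(k). Then
h(k+1) = 9^(k+1) + 5 = 9·(9^k + 5) - 40 = 9·h(k) - 40. The first term is divisible by 2 by the inductive hypothesis, and -40 is divisible by 2. Hence 2 | h(k+1).
By the principle of mathematical induction, the result holds for all r ≥ 0.
Therefore the largest such d is 2.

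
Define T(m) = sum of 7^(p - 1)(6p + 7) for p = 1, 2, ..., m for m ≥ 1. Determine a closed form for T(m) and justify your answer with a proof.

We claim T(m) = 7^m(m + 1) - 1 for all m ≥ 1.
Base step (m = 1): T(1) = 13, and the closed form gives 13. They agree.
Suppose the result is true for m = p, so T(p) = 7^p(p + 1) - 1.
Then T(p+1) = T(p) + (7^p(6p + 13)) = (7^p(p + 1) - 1) + (7^p(6p + 13)).
Simplifying, T(p+1) = 7·7^p·p + 14·7^p - 1 = 7^(p+1)((p+1) + 1) - 1,
which is the closed form with m = p+1.
Hence, by induction on m, the claim holds for every m ≥ 1.

T(m) = 7^m(m + 1) - 1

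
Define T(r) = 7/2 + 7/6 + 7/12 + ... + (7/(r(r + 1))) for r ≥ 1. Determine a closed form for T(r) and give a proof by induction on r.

We claim T(r) = 7r/(r + 1) for all r ≥ 1.
Base case (r = 1): T(1) = 7/2, and the closed form gives 7/2. They agree.
Inductive step: suppose the statement holds for some i ≥ 1, so T(i) = 7i/(i + 1).
Then T(i+1) = T(i) + (7/((i + 1)(i + 2))) = (7i/(i + 1)) + (7/((i + 1)(i + 2))).
Simplifying, T(i+1) = 7(i + 1)/(i + 2) = 7(i+1)/((i+1) + 1),
which is the closed form with r = i+1.
This completes the induction.

T(r) = 7r/(r + 1)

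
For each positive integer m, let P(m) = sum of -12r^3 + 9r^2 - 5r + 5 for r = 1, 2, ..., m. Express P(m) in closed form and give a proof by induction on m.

P(m) = -m(3m^3 + 3m^2 + m - 4)

We claim P(m) = -m(3m^3 + 3m^2 + m - 4) for all m ≥ 1.
When m = 1: P(1) = -3, and the closed form gives -3. They agree.
Inductive step: suppose the statement holds for some r ≥ 1, so P(r) = r(-3r^3 - 3r^2 - r + 4).
Then P(r+1) = P(r) + (-5r - 12(r + 1)^3 + 9(r + 1)^2) = (r(-3r^3 - 3r^2 - r + 4)) + (-5r - 12(r + 1)^3 + 9(r + 1)^2).
Simplifying, P(r+1) = -(r + 1)(3r^3 + 12r^2 + 16r + 3) = -(r+1)(3(r+1)^3 + 3(r+1)^2 + (r+1) - 4),
which is the closed form with m = r+1.
By the principle of mathematical induction, the result holds for all m ≥ 1.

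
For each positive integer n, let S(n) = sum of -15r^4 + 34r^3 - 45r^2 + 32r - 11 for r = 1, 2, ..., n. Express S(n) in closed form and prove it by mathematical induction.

We claim S(n) = -n(3n^4 - n^3 + 3n^2 - 2n + 2) for all n ≥ 1.
Base case (n = 1): S(1) = -5, and the closed form gives -5. They agree.
For the inductive step, assume it holds for an arbitrary r ≥ 1, so S(r) = r(-3r^4 + r^3 - 3r^2 + 2r - 2).
Then S(r+1) = S(r) + (-15r^4 - 26r^3 - 33r^2 - 16r - 5) = (r(-3r^4 + r^3 - 3r^2 + 2r - 2)) + (-15r^4 - 26r^3 - 33r^2 - 16r - 5).
Simplifying, S(r+1) = -(r + 1)(3r^4 + 11r^3 + 18r^2 + 13r + 5) = -(r+1)(3(r+1)^4 - (r+1)^3 + 3(r+1)^2 - 2(r+1) + 2),
which is the closed form with n = r+1.
By the principle of mathematical induction, the result holds for all n ≥ 1.

S(n) = -n(3n^4 - n^3 + 3n^2 - 2n + 2)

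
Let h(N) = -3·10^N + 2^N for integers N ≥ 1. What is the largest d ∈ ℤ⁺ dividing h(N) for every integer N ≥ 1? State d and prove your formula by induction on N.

Computing the first values: h(1) = -28 and h(2) = -296; gcd(-28, -296) = 4, so d ≤ 4.
We prove 4 | -3·10^N + 2^N for all N ≥ 1 by induction on N.
Base case (N = 1): h(1) = -28 = 4·(-7), so 4 | h(1).
Inductive step: suppose the statement holds for some i ≥ 1, i.e. 4 | h(i). Then
h(i+1) − 10·h(i) = (-3·10^(i+1) + 2^(i+1)) − 10·(-3·10^i + 2^i) = (1)·2^i·(2 − 10) = (-8)·2^i. Since 4 | h(i) by the inductive hypothesis, 4 | 10·h(i); and 4 | -8 since -8 = 4·-2. Therefore 4 | h(i+1).
By induction, the statement is established for all N ≥ 1.
Therefore the largest such d is 4.

d = 4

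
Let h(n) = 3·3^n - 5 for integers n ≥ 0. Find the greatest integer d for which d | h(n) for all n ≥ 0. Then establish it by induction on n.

Computing the first values: h(0) = -2 and h(1) = 4; gcd(-2, 4) = 2, so d ≤ 2.
We prove 2 | 3·3^n - 5 for all n ≥ 0 by induction on n.
When n = 0: h(0) = -2 = 2·(-1), so 2 | h(0).
Inductive step: assume the claim holds for n = p, i.e. 2 | h(p). Then
h(p+1) = 3·3^(p+1) - 5 = 3·(3·3^p - 5) + 10 = 3·h(p) + 10. The first term is divisible by 2 by the inductive hypothesis, and 10 is divisible by 2. Hence 2 | h(p+1).
By induction, the statement is established for all n ≥ 0.
Therefore the largest such d is 2.

d = 2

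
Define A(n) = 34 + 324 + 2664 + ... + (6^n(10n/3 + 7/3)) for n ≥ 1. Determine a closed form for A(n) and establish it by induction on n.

We claim A(n) = 2·6^n(2n + 1) - 2 for all n ≥ 1.
When n = 1: A(1) = 34, and the closed form gives 34. They agree.
Suppose the result is true for n = i, so A(i) = 2·6^i(2i + 1) - 2.
Then A(i+1) = A(i) + (6^i(20i + 34)) = (2·6^i(2i + 1) - 2) + (6^i(20i + 34)).
Simplifying, A(i+1) = 24·6^i·i + 36·6^i - 2 = 2·6^(i+1)(2(i+1) + 1) - 2,
which is the closed form with n = i+1.
By the principle of mathematical induction, the result holds for all n ≥ 1.

A(n) = 2·6^n(2n + 1) - 2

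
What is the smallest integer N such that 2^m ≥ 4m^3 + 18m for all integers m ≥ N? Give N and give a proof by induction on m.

At m = 13: 8192 < 9022, so the inequality fails and N ≥ 14. We prove 2^m ≥ 4m^3 + 18m for all m ≥ 14.
Base case (m = 14): 2^m = 16384 and 4m^3 + 18m = 11228, so 16384 ≥ 11228.
Suppose the result is true for m = k, so 2^k ≥ 4k^3 + 18k.
Then 2^(k + 1) = 2·(2^k) ≥ 2·(4k^3 + 18k).
Also, for k ≥ 14 we have 2·(4k^3 + 18k) ≥ 4(k+1)^3 + 18(k+1), since 2·(4k^3 + 18k) − (4(k+1)^3 + 18(k+1)) = 4k^3 - 12k^2 + 6k - 22, which is nonnegative for all k ≥ 14.
Combining, 2^(k + 1) ≥ 4(k+1)^3 + 18(k+1).
By induction, the statement is established for all m ≥ 14.
Hence the smallest such N is 14.

N = 14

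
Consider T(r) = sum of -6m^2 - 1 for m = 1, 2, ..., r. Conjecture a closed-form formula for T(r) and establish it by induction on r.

We claim T(r) = -r(2r^2 + 3r + 2) for all r ≥ 1.
Base case (r = 1): T(1) = -7, and the closed form gives -7. They agree.
Inductive step: suppose the statement holds for some m ≥ 1, so T(m) = m(-2m^2 - 3m - 2).
Then T(m+1) = T(m) + (-6(m + 1)^2 - 1) = (m(-2m^2 - 3m - 2)) + (-6(m + 1)^2 - 1).
Simplifying, T(m+1) = -(m + 1)(2m^2 + 7m + 7) = -(m+1)(2(m+1)^2 + 3(m+1) + 2),
which is the closed form with r = m+1.
Hence, by induction on r, the claim holds for every r ≥ 1.

T(r) = -r(2r^2 + 3r + 2)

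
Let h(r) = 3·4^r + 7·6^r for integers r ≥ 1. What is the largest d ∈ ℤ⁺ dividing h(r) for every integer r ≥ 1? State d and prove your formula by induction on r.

d = 6

Computing the first values: h(1) = 54 and h(2) = 300; gcd(54, 300) = 6, so d ≤ 6.
We prove 6 | 3·4^r + 7·6^r for all r ≥ 1 by induction on r.
Base step (r = 1): h(1) = 54 = 6·(9), so 6 | h(1).
Inductive step: assume the claim holds for r = j, i.e. 6 | h(j). Then
h(j+1) − 6·h(j) = (3·4^(j+1) + 7·6^(j+1)) − 6·(3·4^j + 7·6^j) = (3)·4^j·(4 − 6) = (-6)·4^j. Since 6 | h(j) by the inductive hypothesis, 6 | 6·h(j); and 6 | -6 since -6 = 6·-1. Therefore 6 | h(j+1).
By the principle of mathematical induction, the result holds for all r ≥ 1.
Therefore the largest such d is 6.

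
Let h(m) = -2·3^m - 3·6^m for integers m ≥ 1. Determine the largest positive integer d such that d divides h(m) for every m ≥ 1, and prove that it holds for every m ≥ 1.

d = 6

Computing the first values: h(1) = -24 and h(2) = -126; gcd(-24, -126) = 6, so d ≤ 6.
We prove 6 | -2·3^m - 3·6^m for all m ≥ 1 by induction on m.
For the base case m = 1: h(1) = -24 = 6·(-4), so 6 | h(1).
Suppose the result is true for m = i, i.e. 6 | h(i). Then
h(i+1) − 6·h(i) = (-2·3^(i+1) - 3·6^(i+1)) − 6·(-2·3^i - 3·6^i) = (-2)·3^i·(3 − 6) = (6)·3^i. Since 6 | h(i) by the inductive hypothesis, 6 | 6·h(i); and 6 | 6 since 6 = 6·1. Therefore 6 | h(i+1).
By the principle of mathematical induction, the result holds for all m ≥ 1.
Therefore the largest such d is 6.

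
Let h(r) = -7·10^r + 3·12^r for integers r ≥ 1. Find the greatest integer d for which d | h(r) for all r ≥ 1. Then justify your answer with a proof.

Computing the first values: h(1) = -34 and h(2) = -268; gcd(-34, -268) = 2, so d ≤ 2.
We prove 2 | -7·10^r + 3·12^r for all r ≥ 1 by induction on r.
Base case (r = 1): h(1) = -34 = 2·(-17), so 2 | h(1).
Inductive step: assume the claim holds for r = i, i.e. 2 | h(i). Then
h(i+1) − 12·h(i) = (-7·10^(i+1) + 3·12^(i+1)) − 12·(-7·10^i + 3·12^i) = (-7)·10^i·(10 − 12) = (14)·10^i. Since 2 | h(i) by the inductive hypothesis, 2 | 12·h(i); and 2 | 14 since 14 = 2·7. Therefore 2 | h(i+1).
Hence, by induction on r, the claim holds for every r ≥ 1.
Therefore the largest such d is 2.

d = 2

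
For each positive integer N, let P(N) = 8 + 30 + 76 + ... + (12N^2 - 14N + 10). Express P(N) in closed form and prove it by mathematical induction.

P(N) = N(4N^2 - N + 5)

We claim P(N) = N(4N^2 - N + 5) for all N ≥ 1.
When N = 1: P(1) = 8, and the closed form gives 8. They agree.
Inductive step: assume the claim holds for N = j, so P(j) = j(4j^2 - j + 5).
Then P(j+1) = P(j) + (12j^2 + 10j + 8) = (j(4j^2 - j + 5)) + (12j^2 + 10j + 8).
Simplifying, P(j+1) = (j + 1)(4j^2 + 7j + 8) = (j+1)(4(j+1)^2 - (j+1) + 5),
which is the closed form with N = j+1.
This completes the induction.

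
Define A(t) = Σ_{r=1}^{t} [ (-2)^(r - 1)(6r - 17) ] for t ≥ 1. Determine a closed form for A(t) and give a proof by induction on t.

A(t) = (-2)^t(-2t + 5) - 5

We claim A(t) = (-2)^t(-2t + 5) - 5 for all t ≥ 1.
When t = 1: A(1) = -11, and the closed form gives -11. They agree.
Suppose the result is true for t = r, so A(r) = (-2)^r(-2r + 5) - 5.
Then A(r+1) = A(r) + ((-2)^r(6r - 11)) = ((-2)^r(-2r + 5) - 5) + ((-2)^r(6r - 11)).
Simplifying, A(r+1) = 4(-2)^r·r - 6(-2)^r - 5 = (-2)^(r+1)(-2(r+1) + 5) - 5,
which is the closed form with t = r+1.
Hence, by induction on t, the claim holds for every t ≥ 1.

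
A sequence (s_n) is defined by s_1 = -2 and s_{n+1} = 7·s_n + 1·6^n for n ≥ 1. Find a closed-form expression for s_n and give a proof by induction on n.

Computing the first terms: s_1 = -2, s_2 = -8, s_3 = -20. This suggests s_n = -6^n + 4·7^(n - 1).
When n = 1: the formula gives -2 = -2 = s_1.
Inductive step: assume the claim holds for n = r, so s_r = -6^r + 4·7^(r - 1).
Then s_{r+1} = 7·s_r + 1·6^r = 7·(-6^r + 4·7^(r - 1)) + 1·6^r = -6^(r + 1) + 4·7^r = -6^(r+1) + 4·7^((r+1) - 1),
which is the claimed formula at n = r+1.
This completes the induction.

s_n = -6^n + 4·7^(n - 1)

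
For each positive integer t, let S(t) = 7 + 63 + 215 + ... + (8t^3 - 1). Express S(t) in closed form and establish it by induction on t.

S(t) = t(2t^3 + 4t^2 + 2t - 1)

We claim S(t) = t(2t^3 + 4t^2 + 2t - 1) for all t ≥ 1.
For the base case t = 1: S(1) = 7, and the closed form gives 7. They agree.
Inductive step: assume the claim holds for t = m, so S(m) = m(2m^3 + 4m^2 + 2m - 1).
Then S(m+1) = S(m) + (8(m + 1)^3 - 1) = (m(2m^3 + 4m^2 + 2m - 1)) + (8(m + 1)^3 - 1).
Simplifying, S(m+1) = (m + 1)(2m^3 + 10m^2 + 16m + 7) = (m+1)(2(m+1)^3 + 4(m+1)^2 + 2(m+1) - 1),
which is the closed form with t = m+1.
By induction, the statement is established for all t ≥ 1.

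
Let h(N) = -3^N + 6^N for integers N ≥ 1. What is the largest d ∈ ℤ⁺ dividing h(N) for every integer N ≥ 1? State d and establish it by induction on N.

Computing the first values: h(1) = 3 and h(2) = 27; gcd(3, 27) = 3, so d ≤ 3.
We prove 3 | -3^N + 6^N for all N ≥ 1 by induction on N.
Base step (N = 1): h(1) = 3 = 3·(1), so 3 | h(1).
For the inductive step, assume it holds for an arbitrary k ≥ 1, i.e. 3 | h(k). Then
6^{k+1} − 3^{k+1} = 6·6^k − 3·3^k = 6·(6^k − 3^k) + (3)·3^k. The first term is divisible by 3 by the inductive hypothesis, and the second term (3)·3^k is divisible by 3 since 3 | 3. Hence 3 | h(k+1).
By the principle of mathematical induction, the result holds for all N ≥ 1.
Therefore the largest such d is 3.

d = 3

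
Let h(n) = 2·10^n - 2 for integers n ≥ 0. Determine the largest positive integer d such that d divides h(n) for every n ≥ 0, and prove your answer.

Computing the first values: h(0) = 0 and h(1) = 18; gcd(0, 18) = 18, so d ≤ 18.
We prove 18 | 2·10^n - 2 for all n ≥ 0 by induction on n.
Base step (n = 0): h(0) = 0 = 18·(0), so 18 | h(0).
Inductive step: suppose the statement holds for some m ≥ 0, i.e. 18 | h(m). Then
h(m+1) = 2·10^(m+1) - 2 = 10·(2·10^m - 2) + 18 = 10·h(m) + 18. The first term is divisible by 18 by the inductive hypothesis, and 18 is divisible by 18. Hence 18 | h(m+1).
By induction, the statement is established for all n ≥ 0.
Therefore the largest such d is 18.

d = 18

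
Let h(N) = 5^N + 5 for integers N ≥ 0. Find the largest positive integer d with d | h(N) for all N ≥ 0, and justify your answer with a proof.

d = 2

Computing the first values: h(0) = 6 and h(1) = 10; gcd(6, 10) = 2, so d ≤ 2.
We prove 2 | 5^N + 5 for all N ≥ 0 by induction on N.
Base step (N = 0): h(0) = 6 = 2·(3), so 2 | h(0).
Inductive step: assume the claim holds for N = r, i.e. 2 | h(r). Then
h(r+1) = 5^(r+1) + 5 = 5·(5^r + 5) - 20 = 5·h(r) - 20. The first term is divisible by 2 by the inductive hypothesis, and -20 is divisible by 2. Hence 2 | h(r+1).
By induction, the statement is established for all N ≥ 0.
Therefore the largest such d is 2.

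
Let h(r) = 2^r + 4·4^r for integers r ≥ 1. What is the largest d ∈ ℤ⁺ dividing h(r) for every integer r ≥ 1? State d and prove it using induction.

Computing the first values: h(1) = 18 and h(2) = 68; gcd(18, 68) = 2, so d ≤ 2.
We prove 2 | 2^r + 4·4^r for all r ≥ 1 by induction on r.
Base case (r = 1): h(1) = 18 = 2·(9), so 2 | h(1).
Inductive step: assume the claim holds for r = m, i.e. 2 | h(m). Then
h(m+1) − 4·h(m) = (2^(m+1) + 4·4^(m+1)) − 4·(2^m + 4·4^m) = (1)·2^m·(2 − 4) = (-2)·2^m. Since 2 | h(m) by the inductive hypothesis, 2 | 4·h(m); and 2 | -2 since -2 = 2·-1. Therefore 2 | h(m+1).
By the principle of mathematical induction, the result holds for all r ≥ 1.
Therefore the largest such d is 2.

d = 2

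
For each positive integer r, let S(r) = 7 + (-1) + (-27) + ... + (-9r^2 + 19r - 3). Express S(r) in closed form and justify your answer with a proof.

S(r) = -r(3r^2 - 5r - 5)

We claim S(r) = -r(3r^2 - 5r - 5) for all r ≥ 1.
When r = 1: S(1) = 7, and the closed form gives 7. They agree.
For the inductive step, assume it holds for an arbitrary j ≥ 1, so S(j) = j(-3j^2 + 5j + 5).
Then S(j+1) = S(j) + (-9j^2 + j + 7) = (j(-3j^2 + 5j + 5)) + (-9j^2 + j + 7).
Simplifying, S(j+1) = -(j + 1)(3j^2 + j - 7) = -(j+1)(3(j+1)^2 - 5(j+1) - 5),
which is the closed form with r = j+1.
By induction, the statement is established for all r ≥ 1.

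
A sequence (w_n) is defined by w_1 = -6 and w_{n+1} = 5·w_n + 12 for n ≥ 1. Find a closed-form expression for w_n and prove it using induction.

w_n = -3·5^(n - 1) - 3

Computing the first terms: w_1 = -6, w_2 = -18, w_3 = -78. This suggests w_n = -3·5^(n - 1) - 3.
For the base case n = 1: the formula gives -6 = -6 = w_1.
For the inductive step, assume it holds for an arbitrary p ≥ 1, so w_p = -3·5^(p - 1) - 3.
Then w_{p+1} = 5·w_p + 12 = 5·(-3·5^(p - 1) - 3) + 12 = -3·5^p - 3 = -3·5^((p+1) - 1) - 3,
which is the claimed formula at n = p+1.
By induction, the statement is established for all n ≥ 1.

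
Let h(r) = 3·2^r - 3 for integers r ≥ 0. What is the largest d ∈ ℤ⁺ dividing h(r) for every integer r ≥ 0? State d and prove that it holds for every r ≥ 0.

Computing the first values: h(0) = 0 and h(1) = 3; gcd(0, 3) = 3, so d ≤ 3.
We prove 3 | 3·2^r - 3 for all r ≥ 0 by induction on r.
Base step (r = 0): h(0) = 0 = 3·(0), so 3 | h(0).
Suppose the result is true for r = p, i.e. 3 | h(p). Then
h(p+1) = 3·2^(p+1) - 3 = 2·(3·2^p - 3) + 3 = 2·h(p) + 3. The first term is divisible by 3 by the inductive hypothesis, and 3 is divisible by 3. Hence 3 | h(p+1).
By the principle of mathematical induction, the result holds for all r ≥ 0.
Therefore the largest such d is 3.

d = 3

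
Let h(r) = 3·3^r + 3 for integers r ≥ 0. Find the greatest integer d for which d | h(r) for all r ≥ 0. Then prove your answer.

d = 6

Computing the first values: h(0) = 6 and h(1) = 12; gcd(6, 12) = 6, so d ≤ 6.
We prove 6 | 3·3^r + 3 for all r ≥ 0 by induction on r.
Base step (r = 0): h(0) = 6 = 6·(1), so 6 | h(0).
Suppose the result is true for r = k, i.e. 6 | h(k). Then
h(k+1) = 3·3^(k+1) + 3 = 3·(3·3^k + 3) - 6 = 3·h(k) - 6. The first term is divisible by 6 by the inductive hypothesis, and -6 is divisible by 6. Hence 6 | h(k+1).
This completes the induction.
Therefore the largest such d is 6.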